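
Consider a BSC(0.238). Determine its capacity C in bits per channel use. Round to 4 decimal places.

0.2083 bits

Binary symmetric channel: C = 1 − h₂(ε) where h₂ is the binary entropy function.
h₂(0.238) = −0.238·log₂0.238 − 0.762·log₂0.762 = 0.7917.
C = 1 − 0.7917 = 0.2083 bits per channel use.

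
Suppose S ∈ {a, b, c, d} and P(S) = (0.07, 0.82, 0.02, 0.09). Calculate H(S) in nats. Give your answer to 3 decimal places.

0.644 nats

H(S) = −Σ p·ln p.
  −(0.07)·ln(0.07) = 0.1861
  −(0.82)·ln(0.82) = 0.1627
  −(0.02)·ln(0.02) = 0.0782
  −(0.09)·ln(0.09) = 0.2167
Sum: 0.1861 + 0.1627 + 0.0782 + 0.2167 = 0.644 nats.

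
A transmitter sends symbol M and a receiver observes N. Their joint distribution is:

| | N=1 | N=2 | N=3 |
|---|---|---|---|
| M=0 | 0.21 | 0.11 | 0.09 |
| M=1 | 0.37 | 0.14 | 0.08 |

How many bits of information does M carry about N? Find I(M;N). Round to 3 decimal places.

Marginals: p(M) = (0.4100, 0.5900), p(N) = (0.5800, 0.2500, 0.1700).
I(M;N) = Σ p(x,y)·log₂[p(x,y)/(p(x)p(y))].
  (0,1): 0.21·log₂(0.8831) = -0.0377
  (0,2): 0.11·log₂(1.0732) = 0.0112
  (0,3): 0.09·log₂(1.2912) = 0.0332
  (1,1): 0.37·log₂(1.0812) = 0.0417
  (1,2): 0.14·log₂(0.9492) = -0.0105
  (1,3): 0.08·log₂(0.7976) = -0.0261
Sum = 0.012 bits.

0.012 bits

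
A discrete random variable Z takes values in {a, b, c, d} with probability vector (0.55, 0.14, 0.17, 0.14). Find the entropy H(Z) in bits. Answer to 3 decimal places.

H(Z) = −Σ p·log₂ p.
  −(0.55)·log₂(0.55) = 0.4744
  −(0.14)·log₂(0.14) = 0.3971
  −(0.17)·log₂(0.17) = 0.4346
  −(0.14)·log₂(0.14) = 0.3971
Sum: 0.4744 + 0.3971 + 0.4346 + 0.3971 = 1.703 bits.

1.703 bits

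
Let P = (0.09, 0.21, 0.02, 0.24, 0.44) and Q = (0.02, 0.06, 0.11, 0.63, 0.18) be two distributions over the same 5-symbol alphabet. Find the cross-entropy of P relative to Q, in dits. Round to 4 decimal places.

0.8045 dits

H(P,Q) = −Σ p·log₁₀ q.
  −0.09·log₁₀(0.02) = 0.15291
  −0.21·log₁₀(0.06) = 0.25659
  −0.02·log₁₀(0.11) = 0.01917
  −0.24·log₁₀(0.63) = 0.04816
  −0.44·log₁₀(0.18) = 0.32768
H(P,Q) = 0.8045 dits.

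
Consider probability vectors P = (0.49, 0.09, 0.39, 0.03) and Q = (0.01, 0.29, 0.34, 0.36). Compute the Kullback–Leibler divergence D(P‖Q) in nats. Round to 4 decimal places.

D(P‖Q) = Σ p·ln(p/q).
  0.49·ln(0.49/0.01) = 1.90699
  0.09·ln(0.09/0.29) = -0.10531
  0.39·ln(0.39/0.34) = 0.05351
  0.03·ln(0.03/0.36) = -0.07455
D(P‖Q) = 1.7806 nats.

1.7806 nats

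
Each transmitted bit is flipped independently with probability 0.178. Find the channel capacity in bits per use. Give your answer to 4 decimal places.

0.3243 bits

Binary symmetric channel: C = 1 − h₂(ε) where h₂ is the binary entropy function.
h₂(0.178) = −0.178·log₂0.178 − 0.822·log₂0.822 = 0.6757.
C = 1 − 0.6757 = 0.3243 bits per channel use.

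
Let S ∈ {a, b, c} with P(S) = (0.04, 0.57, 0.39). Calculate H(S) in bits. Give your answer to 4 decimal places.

H(S) = −Σ p·log₂ p.
  −(0.04)·log₂(0.04) = 0.18575
  −(0.57)·log₂(0.57) = 0.46225
  −(0.39)·log₂(0.39) = 0.52980
Sum: 0.18575 + 0.46225 + 0.52980 = 1.1778 bits.

1.1778 bits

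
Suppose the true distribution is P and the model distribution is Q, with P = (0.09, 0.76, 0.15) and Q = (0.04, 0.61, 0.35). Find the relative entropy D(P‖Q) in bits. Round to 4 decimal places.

D(P‖Q) = Σ p·log₂(p/q).
  0.09·log₂(0.09/0.04) = 0.10529
  0.76·log₂(0.76/0.61) = 0.24106
  0.15·log₂(0.15/0.35) = -0.18336
D(P‖Q) = 0.1630 bits.

0.1630 bits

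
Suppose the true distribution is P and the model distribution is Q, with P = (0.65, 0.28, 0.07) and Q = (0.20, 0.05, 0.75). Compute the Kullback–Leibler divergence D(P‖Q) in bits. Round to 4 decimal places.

1.5617 bits

D(P‖Q) = Σ p·log₂(p/q).
  0.65·log₂(0.65/0.20) = 1.10529
  0.28·log₂(0.28/0.05) = 0.69592
  0.07·log₂(0.07/0.75) = -0.23950
D(P‖Q) = 1.5617 bits.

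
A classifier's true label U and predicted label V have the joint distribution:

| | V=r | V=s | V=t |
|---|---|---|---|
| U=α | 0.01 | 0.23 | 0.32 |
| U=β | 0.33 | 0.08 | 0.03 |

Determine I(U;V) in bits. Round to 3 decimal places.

Marginals: p(U) = (0.5600, 0.4400), p(V) = (0.3400, 0.3100, 0.3500).
I(U;V) = H(U) + H(V) − H(U,V).
H(U) = 0.9896, H(V) = 1.5831, H(U,V) = 2.0512.
I(U;V) = 0.9896 + 1.5831 − 2.0512 = 0.521 bits.

0.521 bits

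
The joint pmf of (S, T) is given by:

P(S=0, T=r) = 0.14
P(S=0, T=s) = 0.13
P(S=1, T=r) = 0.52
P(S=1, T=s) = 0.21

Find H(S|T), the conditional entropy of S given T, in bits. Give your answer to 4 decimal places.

0.8183 bits

Marginals: p(S) = (0.2700, 0.7300), p(T) = (0.6600, 0.3400).
H(S|T) = Σ p(T) · H(S|T=·).
  T=r: p=0.6600, H(S|T=r) = 0.7455
  T=s: p=0.3400, H(S|T=s) = 0.9597
Weighted sum = 0.8183 bits.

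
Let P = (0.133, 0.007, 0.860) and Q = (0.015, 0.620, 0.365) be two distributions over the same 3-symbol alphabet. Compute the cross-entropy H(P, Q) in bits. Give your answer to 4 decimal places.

2.0611 bits

H(P,Q) = −Σ p·log₂ q.
  −0.133·log₂(0.015) = 0.80583
  −0.007·log₂(0.620) = 0.00483
  −0.860·log₂(0.365) = 1.25047
H(P,Q) = 2.0611 bits.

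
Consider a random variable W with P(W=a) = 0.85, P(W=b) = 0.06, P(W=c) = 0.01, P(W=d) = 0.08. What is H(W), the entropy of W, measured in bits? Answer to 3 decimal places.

H(W) = −Σ p·log₂ p.
  −(0.85)·log₂(0.85) = 0.1993
  −(0.06)·log₂(0.06) = 0.2435
  −(0.01)·log₂(0.01) = 0.0664
  −(0.08)·log₂(0.08) = 0.2915
Sum: 0.1993 + 0.2435 + 0.0664 + 0.2915 = 0.801 bits.

0.801 bits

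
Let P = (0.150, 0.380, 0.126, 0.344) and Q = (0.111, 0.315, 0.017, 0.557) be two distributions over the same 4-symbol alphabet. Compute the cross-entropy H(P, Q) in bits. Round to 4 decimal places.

2.1401 bits

H(P,Q) = −Σ p·log₂ q.
  −0.150·log₂(0.111) = 0.47571
  −0.380·log₂(0.315) = 0.63330
  −0.126·log₂(0.017) = 0.74067
  −0.344·log₂(0.557) = 0.29042
H(P,Q) = 2.1401 bits.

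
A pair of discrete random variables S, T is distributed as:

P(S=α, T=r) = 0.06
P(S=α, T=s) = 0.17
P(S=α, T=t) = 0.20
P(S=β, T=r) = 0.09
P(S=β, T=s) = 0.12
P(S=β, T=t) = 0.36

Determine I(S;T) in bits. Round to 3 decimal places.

0.030 bits

Marginals: p(S) = (0.4300, 0.5700), p(T) = (0.1500, 0.2900, 0.5600).
I(S;T) = H(S) + H(T) − H(S,T).
H(S) = 0.9858, H(T) = 1.3969, H(S,T) = 2.3528.
I(S;T) = 0.9858 + 1.3969 − 2.3528 = 0.030 bits.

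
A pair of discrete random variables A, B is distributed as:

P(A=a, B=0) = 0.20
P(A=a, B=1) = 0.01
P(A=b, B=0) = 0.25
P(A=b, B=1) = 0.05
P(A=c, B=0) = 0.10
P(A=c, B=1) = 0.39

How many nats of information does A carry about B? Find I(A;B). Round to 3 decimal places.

Marginals: p(A) = (0.2100, 0.3000, 0.4900), p(B) = (0.5500, 0.4500).
I(A;B) = H(A) + H(B) − H(A,B).
H(A) = 1.0385, H(B) = 0.6881, H(A,B) = 1.4618.
I(A;B) = 1.0385 + 0.6881 − 1.4618 = 0.265 nats.

0.265 nats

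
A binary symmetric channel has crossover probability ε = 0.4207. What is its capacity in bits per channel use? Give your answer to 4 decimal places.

0.0182 bits

Binary symmetric channel: C = 1 − h₂(ε) where h₂ is the binary entropy function.
h₂(0.4207) = −0.4207·log₂0.4207 − 0.5793·log₂0.5793 = 0.9818.
C = 1 − 0.9818 = 0.0182 bits per channel use.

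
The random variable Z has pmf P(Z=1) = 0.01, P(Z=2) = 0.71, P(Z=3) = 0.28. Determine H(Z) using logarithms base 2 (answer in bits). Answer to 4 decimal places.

H(Z) = −Σ p·log₂ p.
  −(0.01)·log₂(0.01) = 0.06644
  −(0.71)·log₂(0.71) = 0.35082
  −(0.28)·log₂(0.28) = 0.51422
Sum: 0.06644 + 0.35082 + 0.51422 = 0.9315 bits.

0.9315 bits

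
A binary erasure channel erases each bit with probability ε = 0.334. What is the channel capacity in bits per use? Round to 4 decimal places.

Binary erasure channel: capacity C = 1 − ε.
C = 1 − 0.334 = 0.6660 bits per channel use.

0.6660 bits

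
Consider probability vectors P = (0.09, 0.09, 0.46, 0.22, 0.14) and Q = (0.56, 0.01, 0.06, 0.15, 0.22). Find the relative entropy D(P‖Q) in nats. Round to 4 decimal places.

D(P‖Q) = Σ p·ln(p/q).
  0.09·ln(0.09/0.56) = -0.16453
  0.09·ln(0.09/0.01) = 0.19775
  0.46·ln(0.46/0.06) = 0.93697
  0.22·ln(0.22/0.15) = 0.08426
  0.14·ln(0.14/0.22) = -0.06328
D(P‖Q) = 0.9912 nats.

0.9912 nats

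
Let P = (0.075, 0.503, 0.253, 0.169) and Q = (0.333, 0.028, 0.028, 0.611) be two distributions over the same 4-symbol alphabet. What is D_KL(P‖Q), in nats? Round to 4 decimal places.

D(P‖Q) = Σ p·ln(p/q).
  0.075·ln(0.075/0.333) = -0.11180
  0.503·ln(0.503/0.028) = 1.45286
  0.253·ln(0.253/0.028) = 0.55690
  0.169·ln(0.169/0.611) = -0.21720
D(P‖Q) = 1.6808 nats.

1.6808 nats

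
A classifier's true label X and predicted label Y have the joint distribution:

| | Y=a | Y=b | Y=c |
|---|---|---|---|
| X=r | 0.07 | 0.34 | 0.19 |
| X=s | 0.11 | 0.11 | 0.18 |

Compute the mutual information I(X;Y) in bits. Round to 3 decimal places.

Marginals: p(X) = (0.6000, 0.4000), p(Y) = (0.1800, 0.4500, 0.3700).
I(X;Y) = H(X) + H(Y) − H(X,Y).
H(X) = 0.9710, H(Y) = 1.4944, H(X,Y) = 2.3988.
I(X;Y) = 0.9710 + 1.4944 − 2.3988 = 0.067 bits.

0.067 bits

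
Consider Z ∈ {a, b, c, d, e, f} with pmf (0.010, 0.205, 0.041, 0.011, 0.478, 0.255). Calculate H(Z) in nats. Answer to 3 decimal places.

H(Z) = −Σ p·ln p.
  −(0.010)·ln(0.010) = 0.0461
  −(0.205)·ln(0.205) = 0.3249
  −(0.041)·ln(0.041) = 0.1310
  −(0.011)·ln(0.011) = 0.0496
  −(0.478)·ln(0.478) = 0.3528
  −(0.255)·ln(0.255) = 0.3485
Sum: 0.0461 + 0.3249 + 0.1310 + 0.0496 + 0.3528 + 0.3485 = 1.253 nats.

1.253 nats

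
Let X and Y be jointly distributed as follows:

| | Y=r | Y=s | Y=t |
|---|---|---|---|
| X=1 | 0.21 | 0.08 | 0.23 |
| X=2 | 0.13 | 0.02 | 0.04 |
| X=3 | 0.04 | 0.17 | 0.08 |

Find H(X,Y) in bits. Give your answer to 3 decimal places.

H(X,Y) = −Σ p(x,y)·log₂ p(x,y) over all 9 cells.
  cell (1,r): −0.21·log₂0.21 = 0.4728
  cell (1,s): −0.08·log₂0.08 = 0.2915
  cell (1,t): −0.23·log₂0.23 = 0.4877
  cell (2,r): −0.13·log₂0.13 = 0.3826
  cell (2,s): −0.02·log₂0.02 = 0.1129
  cell (2,t): −0.04·log₂0.04 = 0.1858
  cell (3,r): −0.04·log₂0.04 = 0.1858
  cell (3,s): −0.17·log₂0.17 = 0.4346
  cell (3,t): −0.08·log₂0.08 = 0.2915
Sum = 2.845 bits.

2.845 bits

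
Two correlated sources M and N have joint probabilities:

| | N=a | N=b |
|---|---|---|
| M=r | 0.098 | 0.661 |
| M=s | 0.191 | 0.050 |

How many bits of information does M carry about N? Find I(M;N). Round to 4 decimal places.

Marginals: p(M) = (0.7590, 0.2410), p(N) = (0.2890, 0.7110).
I(M;N) = H(M) + H(N) − H(M,N).
H(M) = 0.7967, H(N) = 0.8674, H(M,N) = 1.3955.
I(M;N) = 0.7967 + 0.8674 − 1.3955 = 0.2686 bits.

0.2686 bits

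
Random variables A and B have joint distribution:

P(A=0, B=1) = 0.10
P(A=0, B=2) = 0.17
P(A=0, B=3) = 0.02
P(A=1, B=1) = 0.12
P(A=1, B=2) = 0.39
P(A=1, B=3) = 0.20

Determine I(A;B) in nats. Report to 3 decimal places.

0.040 nats

Marginals: p(A) = (0.2900, 0.7100), p(B) = (0.2200, 0.5600, 0.2200).
I(A;B) = H(A) + H(B) − H(A,B).
H(A) = 0.6022, H(B) = 0.9909, H(A,B) = 1.5533.
I(A;B) = 0.6022 + 0.9909 − 1.5533 = 0.040 nats.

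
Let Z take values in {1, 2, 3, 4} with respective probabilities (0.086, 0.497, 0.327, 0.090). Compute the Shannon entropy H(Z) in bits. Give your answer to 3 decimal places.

H(Z) = −Σ p·log₂ p.
  −(0.086)·log₂(0.086) = 0.3044
  −(0.497)·log₂(0.497) = 0.5013
  −(0.327)·log₂(0.327) = 0.5273
  −(0.090)·log₂(0.090) = 0.3127
Sum: 0.3044 + 0.5013 + 0.5273 + 0.3127 = 1.646 bits.

1.646 bits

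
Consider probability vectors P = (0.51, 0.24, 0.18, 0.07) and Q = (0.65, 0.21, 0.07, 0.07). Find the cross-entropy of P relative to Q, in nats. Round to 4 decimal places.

H(P,Q) = −Σ p·ln q.
  −0.51·ln(0.65) = 0.21970
  −0.24·ln(0.21) = 0.37456
  −0.18·ln(0.07) = 0.47867
  −0.07·ln(0.07) = 0.18615
H(P,Q) = 1.2591 nats.

1.2591 nats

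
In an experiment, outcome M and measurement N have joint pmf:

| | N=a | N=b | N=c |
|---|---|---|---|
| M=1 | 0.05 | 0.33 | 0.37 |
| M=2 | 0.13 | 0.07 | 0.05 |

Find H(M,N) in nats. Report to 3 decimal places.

H(M,N) = −Σ p(x,y)·ln p(x,y) over all 6 cells.
  cell (1,a): −0.05·ln0.05 = 0.1498
  cell (1,b): −0.33·ln0.33 = 0.3659
  cell (1,c): −0.37·ln0.37 = 0.3679
  cell (2,a): −0.13·ln0.13 = 0.2652
  cell (2,b): −0.07·ln0.07 = 0.1861
  cell (2,c): −0.05·ln0.05 = 0.1498
Sum = 1.485 nats.

1.485 nats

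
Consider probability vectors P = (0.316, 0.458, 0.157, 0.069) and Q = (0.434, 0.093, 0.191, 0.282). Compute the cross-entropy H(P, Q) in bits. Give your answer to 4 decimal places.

H(P,Q) = −Σ p·log₂ q.
  −0.316·log₂(0.434) = 0.38054
  −0.458·log₂(0.093) = 1.56939
  −0.157·log₂(0.191) = 0.37497
  −0.069·log₂(0.282) = 0.12601
H(P,Q) = 2.4509 bits.

2.4509 bits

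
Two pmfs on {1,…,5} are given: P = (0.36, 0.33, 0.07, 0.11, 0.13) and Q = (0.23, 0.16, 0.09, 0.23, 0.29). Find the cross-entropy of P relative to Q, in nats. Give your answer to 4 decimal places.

1.6250 nats

H(P,Q) = −Σ p·ln q.
  −0.36·ln(0.23) = 0.52908
  −0.33·ln(0.16) = 0.60475
  −0.07·ln(0.09) = 0.16856
  −0.11·ln(0.23) = 0.16166
  −0.13·ln(0.29) = 0.16092
H(P,Q) = 1.6250 nats.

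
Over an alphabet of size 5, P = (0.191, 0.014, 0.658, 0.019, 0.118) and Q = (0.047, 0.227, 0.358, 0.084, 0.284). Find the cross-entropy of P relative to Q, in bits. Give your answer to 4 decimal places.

2.1298 bits

H(P,Q) = −Σ p·log₂ q.
  −0.191·log₂(0.047) = 0.84254
  −0.014·log₂(0.227) = 0.02995
  −0.658·log₂(0.358) = 0.97514
  −0.019·log₂(0.084) = 0.06790
  −0.118·log₂(0.284) = 0.21429
H(P,Q) = 2.1298 bits.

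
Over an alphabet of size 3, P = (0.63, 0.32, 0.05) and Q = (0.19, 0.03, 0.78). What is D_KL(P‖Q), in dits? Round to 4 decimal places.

D(P‖Q) = Σ p·log₁₀(p/q).
  0.63·log₁₀(0.63/0.19) = 0.32797
  0.32·log₁₀(0.32/0.03) = 0.32897
  0.05·log₁₀(0.05/0.78) = -0.05966
D(P‖Q) = 0.5973 dits.

0.5973 dits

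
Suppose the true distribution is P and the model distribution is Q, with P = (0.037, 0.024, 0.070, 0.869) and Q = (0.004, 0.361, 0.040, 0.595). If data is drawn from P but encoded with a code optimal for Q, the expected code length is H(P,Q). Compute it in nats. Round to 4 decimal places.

0.9052 nats

H(P,Q) = −Σ p·ln q.
  −0.037·ln(0.004) = 0.20429
  −0.024·ln(0.361) = 0.02445
  −0.070·ln(0.040) = 0.22532
  −0.869·ln(0.595) = 0.45118
H(P,Q) = 0.9052 nats.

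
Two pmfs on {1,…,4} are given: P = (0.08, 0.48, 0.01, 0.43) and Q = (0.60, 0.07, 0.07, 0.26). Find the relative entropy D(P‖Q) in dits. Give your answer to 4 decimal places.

0.4168 dits

D(P‖Q) = Σ p·log₁₀(p/q).
  0.08·log₁₀(0.08/0.60) = -0.07000
  0.48·log₁₀(0.48/0.07) = 0.40135
  0.01·log₁₀(0.01/0.07) = -0.00845
  0.43·log₁₀(0.43/0.26) = 0.09395
D(P‖Q) = 0.4168 dits.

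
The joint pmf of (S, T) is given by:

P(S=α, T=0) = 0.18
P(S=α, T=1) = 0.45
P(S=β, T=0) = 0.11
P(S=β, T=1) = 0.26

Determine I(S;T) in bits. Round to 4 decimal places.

Marginals: p(S) = (0.6300, 0.3700), p(T) = (0.2900, 0.7100).
I(S;T) = H(S) + H(T) − H(S,T).
H(S) = 0.9507, H(T) = 0.8687, H(S,T) = 1.8193.
I(S;T) = 0.9507 + 0.8687 − 1.8193 = 0.0001 bits.

0.0001 bits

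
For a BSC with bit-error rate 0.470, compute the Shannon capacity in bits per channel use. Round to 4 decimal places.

Binary symmetric channel: C = 1 − h₂(ε) where h₂ is the binary entropy function.
h₂(0.470) = −0.470·log₂0.470 − 0.530·log₂0.530 = 0.9974.
C = 1 − 0.9974 = 0.0026 bits per channel use.

0.0026 bits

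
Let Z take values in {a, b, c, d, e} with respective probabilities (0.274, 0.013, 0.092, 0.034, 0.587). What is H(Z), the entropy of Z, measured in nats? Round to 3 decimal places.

1.058 nats

H(Z) = −Σ p·ln p.
  −(0.274)·ln(0.274) = 0.3547
  −(0.013)·ln(0.013) = 0.0565
  −(0.092)·ln(0.092) = 0.2195
  −(0.034)·ln(0.034) = 0.1150
  −(0.587)·ln(0.587) = 0.3127
Sum: 0.3547 + 0.0565 + 0.2195 + 0.1150 + 0.3127 = 1.058 nats.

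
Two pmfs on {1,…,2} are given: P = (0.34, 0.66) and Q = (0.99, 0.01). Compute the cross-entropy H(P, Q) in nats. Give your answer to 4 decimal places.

3.0428 nats

H(P,Q) = −Σ p·ln q.
  −0.34·ln(0.99) = 0.00342
  −0.66·ln(0.01) = 3.03941
H(P,Q) = 3.0428 nats.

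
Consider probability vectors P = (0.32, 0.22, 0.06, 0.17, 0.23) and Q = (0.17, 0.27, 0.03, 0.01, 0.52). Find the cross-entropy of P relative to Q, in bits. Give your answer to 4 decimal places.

H(P,Q) = −Σ p·log₂ q.
  −0.32·log₂(0.17) = 0.81805
  −0.22·log₂(0.27) = 0.41557
  −0.06·log₂(0.03) = 0.30353
  −0.17·log₂(0.01) = 1.12946
  −0.23·log₂(0.52) = 0.21699
H(P,Q) = 2.8836 bits.

2.8836 bits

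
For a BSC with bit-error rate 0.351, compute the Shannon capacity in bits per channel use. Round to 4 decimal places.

Binary symmetric channel: C = 1 − h₂(ε) where h₂ is the binary entropy function.
h₂(0.351) = −0.351·log₂0.351 − 0.649·log₂0.649 = 0.9350.
C = 1 − 0.9350 = 0.0650 bits per channel use.

0.0650 bits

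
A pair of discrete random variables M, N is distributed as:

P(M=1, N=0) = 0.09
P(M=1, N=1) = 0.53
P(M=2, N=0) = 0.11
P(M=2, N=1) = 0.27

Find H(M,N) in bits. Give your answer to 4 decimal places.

1.6584 bits

H(M,N) = −Σ p(x,y)·log₂ p(x,y) over all 4 cells.
  cell (1,0): −0.09·log₂0.09 = 0.31265
  cell (1,1): −0.53·log₂0.53 = 0.48545
  cell (2,0): −0.11·log₂0.11 = 0.35029
  cell (2,1): −0.27·log₂0.27 = 0.51002
Sum = 1.6584 bits.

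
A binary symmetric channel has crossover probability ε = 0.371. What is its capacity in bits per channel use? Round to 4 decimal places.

0.0486 bits

Binary symmetric channel: C = 1 − h₂(ε) where h₂ is the binary entropy function.
h₂(0.371) = −0.371·log₂0.371 − 0.629·log₂0.629 = 0.9514.
C = 1 − 0.9514 = 0.0486 bits per channel use.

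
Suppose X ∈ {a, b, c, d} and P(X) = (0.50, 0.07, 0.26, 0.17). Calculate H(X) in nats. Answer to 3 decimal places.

1.184 nats

H(X) = −Σ p·ln p.
  −(0.50)·ln(0.50) = 0.3466
  −(0.07)·ln(0.07) = 0.1861
  −(0.26)·ln(0.26) = 0.3502
  −(0.17)·ln(0.17) = 0.3012
Sum: 0.3466 + 0.1861 + 0.3502 + 0.3012 = 1.184 nats.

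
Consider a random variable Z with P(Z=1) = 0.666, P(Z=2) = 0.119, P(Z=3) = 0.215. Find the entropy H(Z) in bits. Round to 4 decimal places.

H(Z) = −Σ p·log₂ p.
  −(0.666)·log₂(0.666) = 0.39055
  −(0.119)·log₂(0.119) = 0.36545
  −(0.215)·log₂(0.215) = 0.47678
Sum: 0.39055 + 0.36545 + 0.47678 = 1.2328 bits.

1.2328 bits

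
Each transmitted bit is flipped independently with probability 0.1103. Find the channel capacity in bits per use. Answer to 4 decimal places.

Binary symmetric channel: C = 1 − h₂(ε) where h₂ is the binary entropy function.
h₂(0.1103) = −0.1103·log₂0.1103 − 0.8897·log₂0.8897 = 0.5008.
C = 1 − 0.5008 = 0.4992 bits per channel use.

0.4992 bits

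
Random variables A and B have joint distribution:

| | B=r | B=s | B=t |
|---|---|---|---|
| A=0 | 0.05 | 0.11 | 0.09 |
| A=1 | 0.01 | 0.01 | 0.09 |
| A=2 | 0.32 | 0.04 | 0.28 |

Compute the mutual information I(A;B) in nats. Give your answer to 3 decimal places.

0.125 nats

Marginals: p(A) = (0.2500, 0.1100, 0.6400), p(B) = (0.3800, 0.1600, 0.4600).
I(A;B) = Σ p(x,y)·ln[p(x,y)/(p(x)p(y))].
  (0,r): 0.05·ln(0.5263) = -0.0321
  (0,s): 0.11·ln(2.7500) = 0.1113
  (0,t): 0.09·ln(0.7826) = -0.0221
  (1,r): 0.01·ln(0.2392) = -0.0143
  (1,s): 0.01·ln(0.5682) = -0.0057
  (1,t): 0.09·ln(1.7787) = 0.0518
  (2,r): 0.32·ln(1.3158) = 0.0878
  (2,s): 0.04·ln(0.3906) = -0.0376
  (2,t): 0.28·ln(0.9511) = -0.0140
Sum = 0.125 nats.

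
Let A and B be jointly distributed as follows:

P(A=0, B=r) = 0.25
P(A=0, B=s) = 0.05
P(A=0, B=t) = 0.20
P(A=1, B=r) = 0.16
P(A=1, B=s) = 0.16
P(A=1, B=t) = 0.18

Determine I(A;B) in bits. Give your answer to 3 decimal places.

0.059 bits

Marginals: p(A) = (0.5000, 0.5000), p(B) = (0.4100, 0.2100, 0.3800).
I(A;B) = Σ p(x,y)·log₂[p(x,y)/(p(x)p(y))].
  (0,r): 0.25·log₂(1.2195) = 0.0716
  (0,s): 0.05·log₂(0.4762) = -0.0535
  (0,t): 0.20·log₂(1.0526) = 0.0148
  (1,r): 0.16·log₂(0.7805) = -0.0572
  (1,s): 0.16·log₂(1.5238) = 0.0972
  (1,t): 0.18·log₂(0.9474) = -0.0140
Sum = 0.059 bits.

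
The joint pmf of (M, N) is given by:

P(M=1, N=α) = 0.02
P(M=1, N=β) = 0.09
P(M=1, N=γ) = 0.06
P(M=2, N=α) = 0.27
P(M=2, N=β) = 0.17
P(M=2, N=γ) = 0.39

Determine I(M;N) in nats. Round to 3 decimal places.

Marginals: p(M) = (0.1700, 0.8300), p(N) = (0.2900, 0.2600, 0.4500).
I(M;N) = Σ p(x,y)·ln[p(x,y)/(p(x)p(y))].
  (1,α): 0.02·ln(0.4057) = -0.0180
  (1,β): 0.09·ln(2.0362) = 0.0640
  (1,γ): 0.06·ln(0.7843) = -0.0146
  (2,α): 0.27·ln(1.1217) = 0.0310
  (2,β): 0.17·ln(0.7878) = -0.0406
  (2,γ): 0.39·ln(1.0442) = 0.0169
Sum = 0.039 nats.

0.039 nats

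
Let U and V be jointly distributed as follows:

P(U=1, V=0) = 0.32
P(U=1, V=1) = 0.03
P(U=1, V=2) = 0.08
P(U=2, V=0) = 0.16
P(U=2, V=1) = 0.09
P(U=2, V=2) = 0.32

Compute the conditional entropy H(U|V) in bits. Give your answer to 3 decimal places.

0.827 bits

Marginals: p(U) = (0.4300, 0.5700), p(V) = (0.4800, 0.1200, 0.4000).
H(U|V) = Σ p(V) · H(U|V=·).
  V=0: p=0.4800, H(U|V=0) = 0.9183
  V=1: p=0.1200, H(U|V=1) = 0.8113
  V=2: p=0.4000, H(U|V=2) = 0.7219
Weighted sum = 0.827 bits.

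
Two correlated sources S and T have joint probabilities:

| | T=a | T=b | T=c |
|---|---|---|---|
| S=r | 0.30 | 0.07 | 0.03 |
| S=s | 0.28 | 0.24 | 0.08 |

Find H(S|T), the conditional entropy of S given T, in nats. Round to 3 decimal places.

Chain rule: H(S|T) = H(S,T) − H(T).
Marginals: p(S) = (0.4000, 0.6000), p(T) = (0.5800, 0.3100, 0.1100).
H(S,T) = 1.5535 nats; H(T) = 0.9218 nats.
H(S|T) = 1.5535 − 0.9218 = 0.632 nats.

0.632 nats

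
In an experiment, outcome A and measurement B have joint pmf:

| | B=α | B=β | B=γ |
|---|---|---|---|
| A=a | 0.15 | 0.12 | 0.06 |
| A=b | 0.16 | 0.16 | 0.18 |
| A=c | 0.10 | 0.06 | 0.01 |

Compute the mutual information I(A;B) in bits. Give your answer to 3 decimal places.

Marginals: p(A) = (0.3300, 0.5000, 0.1700), p(B) = (0.4100, 0.3400, 0.2500).
I(A;B) = H(A) + H(B) − H(A,B).
H(A) = 1.4624, H(B) = 1.5566, H(A,B) = 2.9547.
I(A;B) = 1.4624 + 1.5566 − 2.9547 = 0.064 bits.

0.064 bits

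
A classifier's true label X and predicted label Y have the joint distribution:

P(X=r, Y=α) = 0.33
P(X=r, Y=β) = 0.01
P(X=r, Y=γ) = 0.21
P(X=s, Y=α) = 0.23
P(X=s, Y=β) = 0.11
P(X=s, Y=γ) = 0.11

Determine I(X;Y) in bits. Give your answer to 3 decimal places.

Marginals: p(X) = (0.5500, 0.4500), p(Y) = (0.5600, 0.1200, 0.3200).
I(X;Y) = Σ p(x,y)·log₂[p(x,y)/(p(x)p(y))].
  (r,α): 0.33·log₂(1.0714) = 0.0328
  (r,β): 0.01·log₂(0.1515) = -0.0272
  (r,γ): 0.21·log₂(1.1932) = 0.0535
  (s,α): 0.23·log₂(0.9127) = -0.0303
  (s,β): 0.11·log₂(2.0370) = 0.1129
  (s,γ): 0.11·log₂(0.7639) = -0.0427
Sum = 0.099 bits.

0.099 bits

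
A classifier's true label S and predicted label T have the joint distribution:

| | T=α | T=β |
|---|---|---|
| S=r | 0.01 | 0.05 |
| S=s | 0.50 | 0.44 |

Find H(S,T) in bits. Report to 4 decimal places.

H(S,T) = −Σ p(x,y)·log₂ p(x,y) over all 4 cells.
  cell (r,α): −0.01·log₂0.01 = 0.06644
  cell (r,β): −0.05·log₂0.05 = 0.21610
  cell (s,α): −0.50·log₂0.50 = 0.50000
  cell (s,β): −0.44·log₂0.44 = 0.52115
Sum = 1.3037 bits.

1.3037 bits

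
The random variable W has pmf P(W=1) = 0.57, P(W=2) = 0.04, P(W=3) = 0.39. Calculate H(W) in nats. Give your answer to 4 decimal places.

H(W) = −Σ p·ln p.
  −(0.57)·ln(0.57) = 0.32041
  −(0.04)·ln(0.04) = 0.12876
  −(0.39)·ln(0.39) = 0.36723
Sum: 0.32041 + 0.12876 + 0.36723 = 0.8164 nats.

0.8164 nats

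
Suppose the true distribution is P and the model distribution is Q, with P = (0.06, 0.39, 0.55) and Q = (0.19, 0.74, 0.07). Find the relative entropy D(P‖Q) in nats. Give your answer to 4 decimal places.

0.8148 nats

D(P‖Q) = Σ p·ln(p/q).
  0.06·ln(0.06/0.19) = -0.06916
  0.39·ln(0.39/0.74) = -0.24980
  0.55·ln(0.55/0.07) = 1.13378
D(P‖Q) = 0.8148 nats.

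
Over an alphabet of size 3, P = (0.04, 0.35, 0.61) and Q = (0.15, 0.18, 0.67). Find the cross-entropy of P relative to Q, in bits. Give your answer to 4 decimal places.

1.3278 bits

H(P,Q) = −Σ p·log₂ q.
  −0.04·log₂(0.15) = 0.10948
  −0.35·log₂(0.18) = 0.86588
  −0.61·log₂(0.67) = 0.35244
H(P,Q) = 1.3278 bits.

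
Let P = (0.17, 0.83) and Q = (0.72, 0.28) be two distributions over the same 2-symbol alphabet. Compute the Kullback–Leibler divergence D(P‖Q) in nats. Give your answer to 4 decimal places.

D(P‖Q) = Σ p·ln(p/q).
  0.17·ln(0.17/0.72) = -0.24539
  0.83·ln(0.83/0.28) = 0.90191
D(P‖Q) = 0.6565 nats.

0.6565 nats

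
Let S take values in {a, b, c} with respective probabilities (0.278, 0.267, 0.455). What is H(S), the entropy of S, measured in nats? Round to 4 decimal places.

1.0667 nats

H(S) = −Σ p·ln p.
  −(0.278)·ln(0.278) = 0.35588
  −(0.267)·ln(0.267) = 0.35258
  −(0.455)·ln(0.455) = 0.35829
Sum: 0.35588 + 0.35258 + 0.35829 = 1.0667 nats.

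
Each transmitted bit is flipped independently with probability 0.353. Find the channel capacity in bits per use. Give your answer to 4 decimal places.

Binary symmetric channel: C = 1 − h₂(ε) where h₂ is the binary entropy function.
h₂(0.353) = −0.353·log₂0.353 − 0.647·log₂0.647 = 0.9367.
C = 1 − 0.9367 = 0.0633 bits per channel use.

0.0633 bits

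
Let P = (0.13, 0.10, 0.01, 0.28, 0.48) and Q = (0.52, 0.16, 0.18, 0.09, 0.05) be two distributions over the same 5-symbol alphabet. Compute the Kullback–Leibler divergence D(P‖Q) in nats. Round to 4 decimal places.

1.1473 nats

D(P‖Q) = Σ p·ln(p/q).
  0.13·ln(0.13/0.52) = -0.18022
  0.10·ln(0.10/0.16) = -0.04700
  0.01·ln(0.01/0.18) = -0.02890
  0.28·ln(0.28/0.09) = 0.31779
  0.48·ln(0.48/0.05) = 1.08565
D(P‖Q) = 1.1473 nats.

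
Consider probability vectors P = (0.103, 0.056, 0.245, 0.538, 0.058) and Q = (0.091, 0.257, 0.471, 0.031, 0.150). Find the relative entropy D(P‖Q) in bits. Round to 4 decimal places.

1.7999 bits

D(P‖Q) = Σ p·log₂(p/q).
  0.103·log₂(0.103/0.091) = 0.01841
  0.056·log₂(0.056/0.257) = -0.12310
  0.245·log₂(0.245/0.471) = -0.23102
  0.538·log₂(0.538/0.031) = 2.21509
  0.058·log₂(0.058/0.150) = -0.07951
D(P‖Q) = 1.7999 bits.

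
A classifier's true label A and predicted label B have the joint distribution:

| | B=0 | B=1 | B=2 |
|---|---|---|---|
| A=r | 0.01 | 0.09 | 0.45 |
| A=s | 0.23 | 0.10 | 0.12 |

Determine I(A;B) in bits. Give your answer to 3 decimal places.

Marginals: p(A) = (0.5500, 0.4500), p(B) = (0.2400, 0.1900, 0.5700).
I(A;B) = H(A) + H(B) − H(A,B).
H(A) = 0.9928, H(B) = 1.4116, H(A,B) = 2.0844.
I(A;B) = 0.9928 + 1.4116 − 2.0844 = 0.320 bits.

0.320 bits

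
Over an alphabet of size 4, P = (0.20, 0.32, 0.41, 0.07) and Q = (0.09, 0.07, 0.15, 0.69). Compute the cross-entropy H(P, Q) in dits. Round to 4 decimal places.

H(P,Q) = −Σ p·log₁₀ q.
  −0.20·log₁₀(0.09) = 0.20915
  −0.32·log₁₀(0.07) = 0.36957
  −0.41·log₁₀(0.15) = 0.33780
  −0.07·log₁₀(0.69) = 0.01128
H(P,Q) = 0.9278 dits.

0.9278 dits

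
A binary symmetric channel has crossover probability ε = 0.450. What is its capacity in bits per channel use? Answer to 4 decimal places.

Binary symmetric channel: C = 1 − h₂(ε) where h₂ is the binary entropy function.
h₂(0.450) = −0.450·log₂0.450 − 0.550·log₂0.550 = 0.9928.
C = 1 − 0.9928 = 0.0072 bits per channel use.

0.0072 bits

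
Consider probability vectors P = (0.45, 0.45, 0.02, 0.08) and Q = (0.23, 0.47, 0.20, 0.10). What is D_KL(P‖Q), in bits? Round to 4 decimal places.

D(P‖Q) = Σ p·log₂(p/q).
  0.45·log₂(0.45/0.23) = 0.43573
  0.45·log₂(0.45/0.47) = -0.02823
  0.02·log₂(0.02/0.20) = -0.06644
  0.08·log₂(0.08/0.10) = -0.02575
D(P‖Q) = 0.3153 bits.

0.3153 bits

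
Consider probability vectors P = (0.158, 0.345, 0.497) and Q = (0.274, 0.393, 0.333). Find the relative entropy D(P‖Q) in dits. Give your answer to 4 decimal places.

0.0291 dits

D(P‖Q) = Σ p·log₁₀(p/q).
  0.158·log₁₀(0.158/0.274) = -0.03778
  0.345·log₁₀(0.345/0.393) = -0.01952
  0.497·log₁₀(0.497/0.333) = 0.08643
D(P‖Q) = 0.0291 dits.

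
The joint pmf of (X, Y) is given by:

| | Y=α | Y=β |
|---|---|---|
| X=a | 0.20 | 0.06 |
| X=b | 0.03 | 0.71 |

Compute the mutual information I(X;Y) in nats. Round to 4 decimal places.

Marginals: p(X) = (0.2600, 0.7400), p(Y) = (0.2300, 0.7700).
I(X;Y) = H(X) + H(Y) − H(X,Y).
H(X) = 0.5731, H(Y) = 0.5393, H(X,Y) = 0.8391.
I(X;Y) = 0.5731 + 0.5393 − 0.8391 = 0.2733 nats.

0.2733 nats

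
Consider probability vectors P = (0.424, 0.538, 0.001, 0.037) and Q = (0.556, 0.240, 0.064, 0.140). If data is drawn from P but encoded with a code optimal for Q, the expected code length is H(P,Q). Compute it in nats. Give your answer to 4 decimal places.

1.0922 nats

H(P,Q) = −Σ p·ln q.
  −0.424·ln(0.556) = 0.24888
  −0.538·ln(0.240) = 0.76779
  −0.001·ln(0.064) = 0.00275
  −0.037·ln(0.140) = 0.07275
H(P,Q) = 1.0922 nats.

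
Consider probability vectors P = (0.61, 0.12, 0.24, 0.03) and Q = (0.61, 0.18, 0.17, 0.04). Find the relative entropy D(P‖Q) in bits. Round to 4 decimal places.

D(P‖Q) = Σ p·log₂(p/q).
  0.61·log₂(0.61/0.61) = 0.00000
  0.12·log₂(0.12/0.18) = -0.07020
  0.24·log₂(0.24/0.17) = 0.11940
  0.03·log₂(0.03/0.04) = -0.01245
D(P‖Q) = 0.0368 bits.

0.0368 bits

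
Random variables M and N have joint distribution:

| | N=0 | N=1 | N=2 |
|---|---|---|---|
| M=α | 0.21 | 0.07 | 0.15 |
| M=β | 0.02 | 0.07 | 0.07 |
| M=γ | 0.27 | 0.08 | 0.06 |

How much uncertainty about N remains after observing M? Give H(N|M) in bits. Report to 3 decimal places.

1.373 bits

Chain rule: H(N|M) = H(M,N) − H(M).
Marginals: p(M) = (0.4300, 0.1600, 0.4100), p(N) = (0.5000, 0.2200, 0.2800).
H(M,N) = 2.8470 bits; H(M) = 1.4740 bits.
H(N|M) = 2.8470 − 1.4740 = 1.373 bits.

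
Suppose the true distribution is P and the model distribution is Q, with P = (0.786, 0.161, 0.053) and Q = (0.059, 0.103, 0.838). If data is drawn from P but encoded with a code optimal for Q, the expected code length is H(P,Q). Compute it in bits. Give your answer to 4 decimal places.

3.7508 bits

H(P,Q) = −Σ p·log₂ q.
  −0.786·log₂(0.059) = 3.20935
  −0.161·log₂(0.103) = 0.52796
  −0.053·log₂(0.838) = 0.01351
H(P,Q) = 3.7508 bits.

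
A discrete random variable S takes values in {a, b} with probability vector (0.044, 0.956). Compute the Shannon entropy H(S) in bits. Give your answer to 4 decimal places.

0.2603 bits

H(S) = −Σ p·log₂ p.
  −(0.044)·log₂(0.044) = 0.19828
  −(0.956)·log₂(0.956) = 0.06206
Sum: 0.19828 + 0.06206 = 0.2603 bits.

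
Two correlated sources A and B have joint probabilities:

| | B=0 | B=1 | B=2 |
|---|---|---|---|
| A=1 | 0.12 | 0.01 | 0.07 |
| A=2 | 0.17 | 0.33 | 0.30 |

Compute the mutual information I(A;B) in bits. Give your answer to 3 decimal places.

0.114 bits

Marginals: p(A) = (0.2000, 0.8000), p(B) = (0.2900, 0.3400, 0.3700).
I(A;B) = Σ p(x,y)·log₂[p(x,y)/(p(x)p(y))].
  (1,0): 0.12·log₂(2.0690) = 0.1259
  (1,1): 0.01·log₂(0.1471) = -0.0277
  (1,2): 0.07·log₂(0.9459) = -0.0056
  (2,0): 0.17·log₂(0.7328) = -0.0763
  (2,1): 0.33·log₂(1.2132) = 0.0920
  (2,2): 0.30·log₂(1.0135) = 0.0058
Sum = 0.114 bits.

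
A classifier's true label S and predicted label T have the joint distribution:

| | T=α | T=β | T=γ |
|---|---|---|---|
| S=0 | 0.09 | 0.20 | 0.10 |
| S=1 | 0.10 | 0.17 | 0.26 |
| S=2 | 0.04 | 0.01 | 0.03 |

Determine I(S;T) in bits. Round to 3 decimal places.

0.069 bits

Marginals: p(S) = (0.3900, 0.5300, 0.0800), p(T) = (0.2300, 0.3800, 0.3900).
I(S;T) = H(S) + H(T) − H(S,T).
H(S) = 1.3068, H(T) = 1.5479, H(S,T) = 2.7853.
I(S;T) = 1.3068 + 1.5479 − 2.7853 = 0.069 bits.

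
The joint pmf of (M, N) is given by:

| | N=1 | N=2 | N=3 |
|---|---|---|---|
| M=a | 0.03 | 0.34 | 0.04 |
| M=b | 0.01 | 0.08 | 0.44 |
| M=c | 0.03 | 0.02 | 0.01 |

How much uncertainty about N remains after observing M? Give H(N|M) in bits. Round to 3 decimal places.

0.821 bits

Chain rule: H(N|M) = H(M,N) − H(M).
Marginals: p(M) = (0.4100, 0.5300, 0.0600), p(N) = (0.0700, 0.4400, 0.4900).
H(M,N) = 2.0769 bits; H(M) = 1.2564 bits.
H(N|M) = 2.0769 − 1.2564 = 0.821 bits.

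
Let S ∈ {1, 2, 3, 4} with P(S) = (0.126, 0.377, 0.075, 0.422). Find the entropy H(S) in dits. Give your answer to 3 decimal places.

H(S) = −Σ p·log₁₀ p.
  −(0.126)·log₁₀(0.126) = 0.1134
  −(0.377)·log₁₀(0.377) = 0.1597
  −(0.075)·log₁₀(0.075) = 0.0844
  −(0.422)·log₁₀(0.422) = 0.1581
Sum: 0.1134 + 0.1597 + 0.0844 + 0.1581 = 0.516 dits.

0.516 dits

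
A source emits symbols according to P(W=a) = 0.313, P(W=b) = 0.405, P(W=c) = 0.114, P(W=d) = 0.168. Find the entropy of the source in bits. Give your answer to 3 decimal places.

1.842 bits

H(W) = −Σ p·log₂ p.
  −(0.313)·log₂(0.313) = 0.5245
  −(0.405)·log₂(0.405) = 0.5281
  −(0.114)·log₂(0.114) = 0.3571
  −(0.168)·log₂(0.168) = 0.4323
Sum: 0.5245 + 0.5281 + 0.3571 + 0.4323 = 1.842 bits.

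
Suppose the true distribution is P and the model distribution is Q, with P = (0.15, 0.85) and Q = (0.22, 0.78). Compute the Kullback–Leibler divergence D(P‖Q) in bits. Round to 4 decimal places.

0.0225 bits

D(P‖Q) = Σ p·log₂(p/q).
  0.15·log₂(0.15/0.22) = -0.08288
  0.85·log₂(0.85/0.78) = 0.10539
D(P‖Q) = 0.0225 bits.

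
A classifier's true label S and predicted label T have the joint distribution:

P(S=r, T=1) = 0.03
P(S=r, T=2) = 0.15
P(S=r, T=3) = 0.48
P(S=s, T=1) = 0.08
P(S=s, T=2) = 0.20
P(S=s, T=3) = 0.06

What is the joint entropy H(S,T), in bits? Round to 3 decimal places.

H(S,T) = −Σ p(x,y)·log₂ p(x,y) over all 6 cells.
  cell (r,1): −0.03·log₂0.03 = 0.1518
  cell (r,2): −0.15·log₂0.15 = 0.4105
  cell (r,3): −0.48·log₂0.48 = 0.5083
  cell (s,1): −0.08·log₂0.08 = 0.2915
  cell (s,2): −0.20·log₂0.20 = 0.4644
  cell (s,3): −0.06·log₂0.06 = 0.2435
Sum = 2.070 bits.

2.070 bits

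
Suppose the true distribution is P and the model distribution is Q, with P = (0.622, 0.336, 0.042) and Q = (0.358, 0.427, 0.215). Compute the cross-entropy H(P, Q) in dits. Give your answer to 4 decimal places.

0.4297 dits

H(P,Q) = −Σ p·log₁₀ q.
  −0.622·log₁₀(0.358) = 0.27748
  −0.336·log₁₀(0.427) = 0.12418
  −0.042·log₁₀(0.215) = 0.02804
H(P,Q) = 0.4297 dits.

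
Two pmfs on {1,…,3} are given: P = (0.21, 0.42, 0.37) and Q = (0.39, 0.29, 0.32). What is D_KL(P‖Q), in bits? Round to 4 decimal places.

D(P‖Q) = Σ p·log₂(p/q).
  0.21·log₂(0.21/0.39) = -0.18755
  0.42·log₂(0.42/0.29) = 0.22442
  0.37·log₂(0.37/0.32) = 0.07750
D(P‖Q) = 0.1144 bits.

0.1144 bits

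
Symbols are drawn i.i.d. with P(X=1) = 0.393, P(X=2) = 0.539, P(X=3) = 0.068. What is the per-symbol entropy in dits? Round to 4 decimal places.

0.3835 dits

H(X) = −Σ p·log₁₀ p.
  −(0.393)·log₁₀(0.393) = 0.15940
  −(0.539)·log₁₀(0.539) = 0.14467
  −(0.068)·log₁₀(0.068) = 0.07939
Sum: 0.15940 + 0.14467 + 0.07939 = 0.3835 dits.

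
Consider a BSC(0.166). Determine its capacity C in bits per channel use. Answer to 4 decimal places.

0.3515 bits

Binary symmetric channel: C = 1 − h₂(ε) where h₂ is the binary entropy function.
h₂(0.166) = −0.166·log₂0.166 − 0.834·log₂0.834 = 0.6485.
C = 1 − 0.6485 = 0.3515 bits per channel use.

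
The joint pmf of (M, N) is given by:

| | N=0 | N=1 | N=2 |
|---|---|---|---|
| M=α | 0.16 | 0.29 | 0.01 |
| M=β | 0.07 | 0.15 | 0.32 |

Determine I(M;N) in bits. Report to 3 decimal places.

0.320 bits

Marginals: p(M) = (0.4600, 0.5400), p(N) = (0.2300, 0.4400, 0.3300).
I(M;N) = Σ p(x,y)·log₂[p(x,y)/(p(x)p(y))].
  (α,0): 0.16·log₂(1.5123) = 0.0955
  (α,1): 0.29·log₂(1.4328) = 0.1505
  (α,2): 0.01·log₂(0.0659) = -0.0392
  (β,0): 0.07·log₂(0.5636) = -0.0579
  (β,1): 0.15·log₂(0.6313) = -0.0995
  (β,2): 0.32·log₂(1.7957) = 0.2703
Sum = 0.320 bits.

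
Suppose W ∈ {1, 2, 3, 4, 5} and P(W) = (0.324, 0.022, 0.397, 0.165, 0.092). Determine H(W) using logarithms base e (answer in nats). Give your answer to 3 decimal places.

1.333 nats

H(W) = −Σ p·ln p.
  −(0.324)·ln(0.324) = 0.3652
  −(0.022)·ln(0.022) = 0.0840
  −(0.397)·ln(0.397) = 0.3668
  −(0.165)·ln(0.165) = 0.2973
  −(0.092)·ln(0.092) = 0.2195
Sum: 0.3652 + 0.0840 + 0.3668 + 0.2973 + 0.2195 = 1.333 nats.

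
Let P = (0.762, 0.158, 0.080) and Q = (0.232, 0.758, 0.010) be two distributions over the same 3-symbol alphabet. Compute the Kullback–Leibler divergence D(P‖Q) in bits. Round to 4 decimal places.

1.1899 bits

D(P‖Q) = Σ p·log₂(p/q).
  0.762·log₂(0.762/0.232) = 1.30734
  0.158·log₂(0.158/0.758) = -0.35744
  0.080·log₂(0.080/0.010) = 0.24000
D(P‖Q) = 1.1899 bits.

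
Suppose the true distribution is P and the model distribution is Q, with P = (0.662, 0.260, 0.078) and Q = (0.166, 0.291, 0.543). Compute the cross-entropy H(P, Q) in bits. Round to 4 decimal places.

2.2468 bits

H(P,Q) = −Σ p·log₂ q.
  −0.662·log₂(0.166) = 1.71507
  −0.260·log₂(0.291) = 0.46304
  −0.078·log₂(0.543) = 0.06872
H(P,Q) = 2.2468 bits.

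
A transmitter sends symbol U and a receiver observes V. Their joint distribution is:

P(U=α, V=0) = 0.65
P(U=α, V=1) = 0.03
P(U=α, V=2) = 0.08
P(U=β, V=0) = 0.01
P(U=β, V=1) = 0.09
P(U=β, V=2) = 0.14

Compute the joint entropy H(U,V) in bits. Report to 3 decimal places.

1.623 bits

H(U,V) = −Σ p(x,y)·log₂ p(x,y) over all 6 cells.
  cell (α,0): −0.65·log₂0.65 = 0.4040
  cell (α,1): −0.03·log₂0.03 = 0.1518
  cell (α,2): −0.08·log₂0.08 = 0.2915
  cell (β,0): −0.01·log₂0.01 = 0.0664
  cell (β,1): −0.09·log₂0.09 = 0.3127
  cell (β,2): −0.14·log₂0.14 = 0.3971
Sum = 1.623 bits.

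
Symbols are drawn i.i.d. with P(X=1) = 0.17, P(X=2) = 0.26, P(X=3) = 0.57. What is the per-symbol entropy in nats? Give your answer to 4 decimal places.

0.9719 nats

H(X) = −Σ p·ln p.
  −(0.17)·ln(0.17) = 0.30123
  −(0.26)·ln(0.26) = 0.35024
  −(0.57)·ln(0.57) = 0.32041
Sum: 0.30123 + 0.35024 + 0.32041 = 0.9719 nats.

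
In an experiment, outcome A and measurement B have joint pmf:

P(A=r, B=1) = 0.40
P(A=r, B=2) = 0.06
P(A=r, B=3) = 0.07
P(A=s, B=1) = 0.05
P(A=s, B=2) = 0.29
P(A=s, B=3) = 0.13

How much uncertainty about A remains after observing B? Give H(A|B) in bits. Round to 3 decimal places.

0.645 bits

Chain rule: H(A|B) = H(A,B) − H(B).
Marginals: p(A) = (0.5300, 0.4700), p(B) = (0.4500, 0.3500, 0.2000).
H(A,B) = 2.1575 bits; H(B) = 1.5129 bits.
H(A|B) = 2.1575 − 1.5129 = 0.645 bits.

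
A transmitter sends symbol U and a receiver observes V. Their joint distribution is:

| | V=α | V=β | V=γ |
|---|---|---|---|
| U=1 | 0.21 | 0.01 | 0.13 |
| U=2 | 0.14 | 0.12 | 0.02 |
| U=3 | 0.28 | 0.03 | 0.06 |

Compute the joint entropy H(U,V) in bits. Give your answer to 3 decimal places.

H(U,V) = −Σ p(x,y)·log₂ p(x,y) over all 9 cells.
  cell (1,α): −0.21·log₂0.21 = 0.4728
  cell (1,β): −0.01·log₂0.01 = 0.0664
  cell (1,γ): −0.13·log₂0.13 = 0.3826
  cell (2,α): −0.14·log₂0.14 = 0.3971
  cell (2,β): −0.12·log₂0.12 = 0.3671
  cell (2,γ): −0.02·log₂0.02 = 0.1129
  cell (3,α): −0.28·log₂0.28 = 0.5142
  cell (3,β): −0.03·log₂0.03 = 0.1518
  cell (3,γ): −0.06·log₂0.06 = 0.2435
Sum = 2.708 bits.

2.708 bits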